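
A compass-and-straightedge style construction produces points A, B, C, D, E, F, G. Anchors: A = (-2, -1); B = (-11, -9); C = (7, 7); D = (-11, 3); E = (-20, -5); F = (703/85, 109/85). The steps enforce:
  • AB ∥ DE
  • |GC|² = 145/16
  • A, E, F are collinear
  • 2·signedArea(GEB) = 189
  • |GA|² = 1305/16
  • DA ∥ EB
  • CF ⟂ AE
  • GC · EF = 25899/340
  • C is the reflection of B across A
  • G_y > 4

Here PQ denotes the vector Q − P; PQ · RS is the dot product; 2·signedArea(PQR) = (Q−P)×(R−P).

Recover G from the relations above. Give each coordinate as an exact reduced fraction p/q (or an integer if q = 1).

G = (19/4, 5)

1. G_x = 19/4  [2·signedArea(GEB) = 189 ∩ GC · EF = 25899/340]
2. G_y = 5  [2·signedArea(GEB) = 189 ∩ GC · EF = 25899/340]
   → G = (19/4, 5)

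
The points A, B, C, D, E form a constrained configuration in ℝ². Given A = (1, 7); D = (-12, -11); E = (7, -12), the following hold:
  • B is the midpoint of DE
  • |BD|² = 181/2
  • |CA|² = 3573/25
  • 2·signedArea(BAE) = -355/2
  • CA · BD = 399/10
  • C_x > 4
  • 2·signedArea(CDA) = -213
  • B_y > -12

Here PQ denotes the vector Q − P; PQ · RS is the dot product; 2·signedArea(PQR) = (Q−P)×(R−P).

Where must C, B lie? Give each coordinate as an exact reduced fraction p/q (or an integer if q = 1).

B = (-5/2, -23/2)
C = (23/5, -22/5)

1. B_x = -5/2  [B is the midpoint of DE]
2. B_y = -23/2  [B is the midpoint of DE]
   → B = (-5/2, -23/2)
3. C_x = 23/5  [2·signedArea(CDA) = -213 ∩ CA · BD = 399/10]
4. C_y = -22/5  [2·signedArea(CDA) = -213 ∩ CA · BD = 399/10]
   → C = (23/5, -22/5)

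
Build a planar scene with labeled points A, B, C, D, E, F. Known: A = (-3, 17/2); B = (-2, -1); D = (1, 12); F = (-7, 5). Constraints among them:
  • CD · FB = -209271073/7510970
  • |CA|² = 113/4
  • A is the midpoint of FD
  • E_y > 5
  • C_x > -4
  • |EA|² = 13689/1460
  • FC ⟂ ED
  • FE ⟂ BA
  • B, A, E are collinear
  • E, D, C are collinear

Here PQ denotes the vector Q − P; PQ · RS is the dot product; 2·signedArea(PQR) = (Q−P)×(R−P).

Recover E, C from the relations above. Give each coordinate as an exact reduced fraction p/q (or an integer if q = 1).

1. E_x = -978/365  [B, A, E are collinear ∩ FE ⟂ BA]
2. E_y = 1991/365  [B, A, E are collinear ∩ FE ⟂ BA]
   → E = (-978/365, 1991/365)
3. C_x = -29377211/7510970  [E, D, C are collinear ∩ FC ⟂ ED]
4. C_y = 24512977/7510970  [E, D, C are collinear ∩ FC ⟂ ED]
   → C = (-29377211/7510970, 24512977/7510970)

C = (-29377211/7510970, 24512977/7510970)
E = (-978/365, 1991/365)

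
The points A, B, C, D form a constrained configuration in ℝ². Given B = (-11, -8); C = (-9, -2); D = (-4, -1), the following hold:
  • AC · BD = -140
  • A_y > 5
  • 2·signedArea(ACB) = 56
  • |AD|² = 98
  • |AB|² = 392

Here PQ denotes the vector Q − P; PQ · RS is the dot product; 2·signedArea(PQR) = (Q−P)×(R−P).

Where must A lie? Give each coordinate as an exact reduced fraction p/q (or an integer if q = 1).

1. A_x = 3  [2·signedArea(ACB) = 56 ∩ AC · BD = -140]
2. A_y = 6  [2·signedArea(ACB) = 56 ∩ AC · BD = -140]
   → A = (3, 6)

A = (3, 6)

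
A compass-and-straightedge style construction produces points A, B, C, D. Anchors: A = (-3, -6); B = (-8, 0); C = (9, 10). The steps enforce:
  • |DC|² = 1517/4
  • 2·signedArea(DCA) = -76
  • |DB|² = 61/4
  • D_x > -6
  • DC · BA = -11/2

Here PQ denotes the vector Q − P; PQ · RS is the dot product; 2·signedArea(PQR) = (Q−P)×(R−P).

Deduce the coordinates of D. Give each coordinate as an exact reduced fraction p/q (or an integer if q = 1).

D = (-11/2, -3)

1. D_x = -11/2  [2·signedArea(DCA) = -76 ∩ DC · BA = -11/2]
2. D_y = -3  [2·signedArea(DCA) = -76 ∩ DC · BA = -11/2]
   → D = (-11/2, -3)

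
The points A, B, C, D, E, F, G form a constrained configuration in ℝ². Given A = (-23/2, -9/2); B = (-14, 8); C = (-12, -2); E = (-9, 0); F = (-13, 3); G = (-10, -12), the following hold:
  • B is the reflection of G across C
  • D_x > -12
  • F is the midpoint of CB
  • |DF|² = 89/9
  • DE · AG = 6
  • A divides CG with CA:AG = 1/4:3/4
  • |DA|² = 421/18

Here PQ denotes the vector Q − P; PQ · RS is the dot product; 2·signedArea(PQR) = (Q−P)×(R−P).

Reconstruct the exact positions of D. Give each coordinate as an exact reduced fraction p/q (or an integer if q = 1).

1. D_x = -34/3  [line -3/2·x + 15/2·y + -39/2 = 0 ∩ |DF|² = 89/9]
2. D_y = 1/3  [line -3/2·x + 15/2·y + -39/2 = 0 ∩ |DF|² = 89/9]
   → D = (-34/3, 1/3)

D = (-34/3, 1/3)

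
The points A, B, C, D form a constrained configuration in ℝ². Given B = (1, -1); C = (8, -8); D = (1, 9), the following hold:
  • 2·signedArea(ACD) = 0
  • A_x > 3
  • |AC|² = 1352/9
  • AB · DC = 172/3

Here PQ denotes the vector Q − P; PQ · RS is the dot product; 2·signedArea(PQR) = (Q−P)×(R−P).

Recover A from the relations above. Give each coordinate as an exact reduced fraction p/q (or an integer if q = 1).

A = (10/3, 10/3)

1. A_x = 10/3  [2·signedArea(ACD) = 0 ∩ AB · DC = 172/3]
2. A_y = 10/3  [2·signedArea(ACD) = 0 ∩ AB · DC = 172/3]
   → A = (10/3, 10/3)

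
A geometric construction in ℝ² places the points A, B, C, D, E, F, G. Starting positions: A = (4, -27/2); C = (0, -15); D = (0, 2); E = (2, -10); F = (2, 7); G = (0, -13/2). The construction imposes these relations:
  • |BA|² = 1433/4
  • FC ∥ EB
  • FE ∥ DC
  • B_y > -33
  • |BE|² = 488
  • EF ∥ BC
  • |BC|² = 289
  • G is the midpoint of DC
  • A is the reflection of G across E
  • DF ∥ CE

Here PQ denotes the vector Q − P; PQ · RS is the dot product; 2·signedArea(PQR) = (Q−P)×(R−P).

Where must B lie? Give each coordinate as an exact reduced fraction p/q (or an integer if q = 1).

1. B_x = 0  [EF ∥ BC ∩ FC ∥ EB]
2. B_y = -32  [EF ∥ BC ∩ FC ∥ EB]
   → B = (0, -32)

B = (0, -32)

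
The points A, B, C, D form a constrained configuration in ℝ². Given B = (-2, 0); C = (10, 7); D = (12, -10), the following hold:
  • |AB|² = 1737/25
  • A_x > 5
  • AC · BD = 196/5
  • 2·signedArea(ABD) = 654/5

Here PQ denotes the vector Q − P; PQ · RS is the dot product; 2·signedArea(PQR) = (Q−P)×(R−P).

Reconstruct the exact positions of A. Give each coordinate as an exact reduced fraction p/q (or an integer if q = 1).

A = (26/5, 21/5)

1. A_x = 26/5  [AC · BD = 196/5 ∩ 2·signedArea(ABD) = 654/5]
2. A_y = 21/5  [AC · BD = 196/5 ∩ 2·signedArea(ABD) = 654/5]
   → A = (26/5, 21/5)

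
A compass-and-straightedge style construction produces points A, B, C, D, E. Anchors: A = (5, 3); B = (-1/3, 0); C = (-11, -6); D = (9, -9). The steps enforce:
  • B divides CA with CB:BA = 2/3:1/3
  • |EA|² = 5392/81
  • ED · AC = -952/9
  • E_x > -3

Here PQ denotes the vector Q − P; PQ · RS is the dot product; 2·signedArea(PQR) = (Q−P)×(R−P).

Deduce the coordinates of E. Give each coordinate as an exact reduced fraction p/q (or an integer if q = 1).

1. E_x = -19/9  [line 16·x + 9·y + 385/9 = 0 ∩ |EA|² = 5392/81]
2. E_y = -1  [line 16·x + 9·y + 385/9 = 0 ∩ |EA|² = 5392/81]
   → E = (-19/9, -1)

E = (-19/9, -1)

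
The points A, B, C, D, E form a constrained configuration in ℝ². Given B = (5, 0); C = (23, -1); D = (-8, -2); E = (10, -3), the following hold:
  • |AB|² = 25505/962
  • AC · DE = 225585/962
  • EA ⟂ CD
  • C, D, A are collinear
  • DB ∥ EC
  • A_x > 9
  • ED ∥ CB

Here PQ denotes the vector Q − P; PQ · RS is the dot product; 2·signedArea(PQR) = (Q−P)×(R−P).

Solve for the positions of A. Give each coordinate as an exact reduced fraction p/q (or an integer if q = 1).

A = (9571/962, -1367/962)

1. A_x = 9571/962  [C, D, A are collinear ∩ EA ⟂ CD]
2. A_y = -1367/962  [C, D, A are collinear ∩ EA ⟂ CD]
   → A = (9571/962, -1367/962)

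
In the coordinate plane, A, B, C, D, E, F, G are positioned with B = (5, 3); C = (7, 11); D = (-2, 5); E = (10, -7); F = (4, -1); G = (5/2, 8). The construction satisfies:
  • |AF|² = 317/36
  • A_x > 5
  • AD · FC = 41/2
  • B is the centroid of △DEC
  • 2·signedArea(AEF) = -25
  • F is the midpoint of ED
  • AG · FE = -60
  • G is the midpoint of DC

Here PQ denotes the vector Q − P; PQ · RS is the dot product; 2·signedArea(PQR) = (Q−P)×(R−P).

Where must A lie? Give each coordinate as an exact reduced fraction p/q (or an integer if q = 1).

1. A_x = 35/6  [AG · FE = -60 ∩ 2·signedArea(AEF) = -25]
2. A_y = 4/3  [AG · FE = -60 ∩ 2·signedArea(AEF) = -25]
   → A = (35/6, 4/3)

A = (35/6, 4/3)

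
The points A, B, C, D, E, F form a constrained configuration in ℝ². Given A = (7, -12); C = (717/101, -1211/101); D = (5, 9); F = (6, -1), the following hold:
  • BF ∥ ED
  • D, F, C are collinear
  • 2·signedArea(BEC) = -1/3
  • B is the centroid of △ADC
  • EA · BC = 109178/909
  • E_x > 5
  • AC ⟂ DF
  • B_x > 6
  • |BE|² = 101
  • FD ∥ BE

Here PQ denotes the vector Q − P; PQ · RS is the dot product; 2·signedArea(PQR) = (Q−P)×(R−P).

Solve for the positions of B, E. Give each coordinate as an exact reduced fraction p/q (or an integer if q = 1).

B = (643/101, -1514/303)
E = (542/101, 1516/303)

1. B_x = 643/101  [B is the centroid of △ADC]
2. B_y = -1514/303  [B is the centroid of △ADC]
   → B = (643/101, -1514/303)
3. E_x = 542/101  [BF ∥ ED ∩ FD ∥ BE]
4. E_y = 1516/303  [BF ∥ ED ∩ FD ∥ BE]
   → E = (542/101, 1516/303)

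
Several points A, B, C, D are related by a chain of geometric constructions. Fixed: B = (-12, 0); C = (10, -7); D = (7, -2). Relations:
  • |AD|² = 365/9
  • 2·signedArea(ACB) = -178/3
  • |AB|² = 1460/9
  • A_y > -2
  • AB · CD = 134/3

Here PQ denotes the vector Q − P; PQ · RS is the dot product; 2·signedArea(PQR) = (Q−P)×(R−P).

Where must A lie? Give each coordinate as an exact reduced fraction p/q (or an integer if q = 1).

A = (2/3, -4/3)

1. A_x = 2/3  [2·signedArea(ACB) = -178/3 ∩ AB · CD = 134/3]
2. A_y = -4/3  [2·signedArea(ACB) = -178/3 ∩ AB · CD = 134/3]
   → A = (2/3, -4/3)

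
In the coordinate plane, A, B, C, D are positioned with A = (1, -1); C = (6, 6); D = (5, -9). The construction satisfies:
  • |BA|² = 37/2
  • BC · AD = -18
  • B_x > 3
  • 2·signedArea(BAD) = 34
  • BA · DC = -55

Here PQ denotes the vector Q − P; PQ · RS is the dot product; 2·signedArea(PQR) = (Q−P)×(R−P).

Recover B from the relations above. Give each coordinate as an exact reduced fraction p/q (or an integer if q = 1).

1. B_x = 7/2  [BA · DC = -55 ∩ 2·signedArea(BAD) = 34]
2. B_y = 5/2  [BA · DC = -55 ∩ 2·signedArea(BAD) = 34]
   → B = (7/2, 5/2)

B = (7/2, 5/2)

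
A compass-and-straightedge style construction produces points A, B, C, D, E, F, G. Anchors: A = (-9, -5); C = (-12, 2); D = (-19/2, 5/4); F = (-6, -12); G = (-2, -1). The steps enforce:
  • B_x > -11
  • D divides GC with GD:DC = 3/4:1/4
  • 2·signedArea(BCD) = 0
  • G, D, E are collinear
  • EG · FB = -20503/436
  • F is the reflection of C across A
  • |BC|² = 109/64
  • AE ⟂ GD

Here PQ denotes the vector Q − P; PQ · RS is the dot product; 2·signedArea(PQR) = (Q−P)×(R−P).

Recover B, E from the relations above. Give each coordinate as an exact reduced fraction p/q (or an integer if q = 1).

B = (-43/4, 13/8)
E = (-798/109, 65/109)

1. B_x = -43/4  [line 3/4·x + 5/2·y + 4 = 0 ∩ |BC|² = 109/64]
2. B_y = 13/8  [line 3/4·x + 5/2·y + 4 = 0 ∩ |BC|² = 109/64]
   → B = (-43/4, 13/8)
3. E_x = -798/109  [G, D, E are collinear ∩ AE ⟂ GD]
4. E_y = 65/109  [G, D, E are collinear ∩ AE ⟂ GD]
   → E = (-798/109, 65/109)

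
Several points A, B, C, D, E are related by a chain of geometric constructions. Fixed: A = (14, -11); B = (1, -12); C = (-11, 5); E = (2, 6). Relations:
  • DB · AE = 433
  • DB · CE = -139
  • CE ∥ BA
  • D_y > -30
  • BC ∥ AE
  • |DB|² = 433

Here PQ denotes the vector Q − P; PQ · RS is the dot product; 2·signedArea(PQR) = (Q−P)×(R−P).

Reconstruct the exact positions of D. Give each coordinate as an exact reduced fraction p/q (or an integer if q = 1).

D = (13, -29)

1. D_x = 13  [DB · CE = -139 ∩ DB · AE = 433]
2. D_y = -29  [DB · CE = -139 ∩ DB · AE = 433]
   → D = (13, -29)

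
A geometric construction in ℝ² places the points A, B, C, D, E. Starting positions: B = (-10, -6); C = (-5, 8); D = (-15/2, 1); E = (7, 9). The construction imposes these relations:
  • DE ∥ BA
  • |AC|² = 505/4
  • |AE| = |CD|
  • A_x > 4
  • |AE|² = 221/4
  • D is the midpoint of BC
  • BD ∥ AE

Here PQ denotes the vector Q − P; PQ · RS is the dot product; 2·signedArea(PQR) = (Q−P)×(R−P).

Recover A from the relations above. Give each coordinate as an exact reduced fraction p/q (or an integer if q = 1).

1. A_x = 9/2  [BD ∥ AE ∩ DE ∥ BA]
2. A_y = 2  [BD ∥ AE ∩ DE ∥ BA]
   → A = (9/2, 2)

A = (9/2, 2)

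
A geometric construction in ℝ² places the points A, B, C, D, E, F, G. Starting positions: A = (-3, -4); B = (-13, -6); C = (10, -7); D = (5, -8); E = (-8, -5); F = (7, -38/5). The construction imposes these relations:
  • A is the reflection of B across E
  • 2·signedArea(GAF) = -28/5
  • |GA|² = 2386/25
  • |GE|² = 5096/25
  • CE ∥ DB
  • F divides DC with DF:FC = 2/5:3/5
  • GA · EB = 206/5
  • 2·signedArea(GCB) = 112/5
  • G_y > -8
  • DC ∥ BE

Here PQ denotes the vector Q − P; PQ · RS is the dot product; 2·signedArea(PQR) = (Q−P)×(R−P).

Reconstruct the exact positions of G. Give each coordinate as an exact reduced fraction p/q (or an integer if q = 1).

G = (6, -39/5)

1. G_x = 6  [2·signedArea(GCB) = 112/5 ∩ 2·signedArea(GAF) = -28/5]
2. G_y = -39/5  [2·signedArea(GCB) = 112/5 ∩ 2·signedArea(GAF) = -28/5]
   → G = (6, -39/5)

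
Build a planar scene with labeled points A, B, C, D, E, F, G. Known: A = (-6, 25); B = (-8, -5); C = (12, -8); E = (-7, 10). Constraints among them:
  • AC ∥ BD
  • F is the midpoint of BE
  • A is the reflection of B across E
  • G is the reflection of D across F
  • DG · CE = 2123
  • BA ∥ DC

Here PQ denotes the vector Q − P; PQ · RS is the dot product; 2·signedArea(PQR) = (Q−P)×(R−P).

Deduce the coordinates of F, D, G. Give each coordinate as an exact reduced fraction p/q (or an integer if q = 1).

D = (10, -38)
F = (-15/2, 5/2)
G = (-25, 43)

1. F_x = -15/2  [F is the midpoint of BE]
2. F_y = 5/2  [F is the midpoint of BE]
   → F = (-15/2, 5/2)
3. D_x = 10  [BA ∥ DC ∩ AC ∥ BD]
4. D_y = -38  [BA ∥ DC ∩ AC ∥ BD]
   → D = (10, -38)
5. G_x = -25  [G is the reflection of D across F]
6. G_y = 43  [G is the reflection of D across F]
   → G = (-25, 43)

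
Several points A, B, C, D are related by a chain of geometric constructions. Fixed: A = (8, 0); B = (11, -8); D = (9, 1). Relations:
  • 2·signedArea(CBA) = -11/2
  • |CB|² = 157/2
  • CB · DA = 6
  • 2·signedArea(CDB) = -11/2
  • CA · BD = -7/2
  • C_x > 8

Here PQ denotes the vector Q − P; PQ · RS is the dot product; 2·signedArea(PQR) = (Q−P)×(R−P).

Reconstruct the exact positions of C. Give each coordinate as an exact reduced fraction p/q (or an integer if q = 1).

C = (17/2, 1/2)

1. C_x = 17/2  [CA · BD = -7/2 ∩ 2·signedArea(CDB) = -11/2]
2. C_y = 1/2  [CA · BD = -7/2 ∩ 2·signedArea(CDB) = -11/2]
   → C = (17/2, 1/2)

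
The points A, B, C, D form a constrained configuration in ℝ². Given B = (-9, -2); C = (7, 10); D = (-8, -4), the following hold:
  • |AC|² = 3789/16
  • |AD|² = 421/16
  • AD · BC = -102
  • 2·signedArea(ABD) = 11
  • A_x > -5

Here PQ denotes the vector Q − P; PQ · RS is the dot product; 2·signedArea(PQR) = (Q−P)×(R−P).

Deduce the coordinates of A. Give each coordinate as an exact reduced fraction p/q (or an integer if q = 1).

A = (-17/4, -1/2)

1. A_x = -17/4  [2·signedArea(ABD) = 11 ∩ AD · BC = -102]
2. A_y = -1/2  [2·signedArea(ABD) = 11 ∩ AD · BC = -102]
   → A = (-17/4, -1/2)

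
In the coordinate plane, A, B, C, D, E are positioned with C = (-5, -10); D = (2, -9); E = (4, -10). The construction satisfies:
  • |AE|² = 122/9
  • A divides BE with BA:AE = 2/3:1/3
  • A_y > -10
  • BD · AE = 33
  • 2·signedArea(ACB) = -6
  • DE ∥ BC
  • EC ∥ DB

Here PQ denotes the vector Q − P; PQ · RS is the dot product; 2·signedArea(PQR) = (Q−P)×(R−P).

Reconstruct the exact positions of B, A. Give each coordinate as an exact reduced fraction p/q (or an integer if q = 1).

1. B_x = -7  [DE ∥ BC ∩ EC ∥ DB]
2. B_y = -9  [DE ∥ BC ∩ EC ∥ DB]
   → B = (-7, -9)
3. A_x = 1/3  [A divides BE with BA:AE = 2/3:1/3]
4. A_y = -29/3  [A divides BE with BA:AE = 2/3:1/3]
   → A = (1/3, -29/3)

A = (1/3, -29/3)
B = (-7, -9)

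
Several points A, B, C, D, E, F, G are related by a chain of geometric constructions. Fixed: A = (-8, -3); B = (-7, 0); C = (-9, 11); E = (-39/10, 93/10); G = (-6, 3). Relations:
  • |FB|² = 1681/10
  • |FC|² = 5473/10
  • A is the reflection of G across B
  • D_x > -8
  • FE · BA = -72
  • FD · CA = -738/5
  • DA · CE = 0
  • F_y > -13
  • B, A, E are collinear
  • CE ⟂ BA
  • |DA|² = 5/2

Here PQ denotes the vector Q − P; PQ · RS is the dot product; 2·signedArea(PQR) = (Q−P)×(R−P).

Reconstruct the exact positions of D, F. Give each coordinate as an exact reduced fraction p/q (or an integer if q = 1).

D = (-15/2, -3/2)
F = (-111/10, -123/10)

1. D_x = -15/2  [line -51/10·x + 17/10·y + -357/10 = 0 ∩ |DA|² = 5/2]
2. D_y = -3/2  [line -51/10·x + 17/10·y + -357/10 = 0 ∩ |DA|² = 5/2]
   → D = (-15/2, -3/2)
3. F_x = -111/10  [FE · BA = -72 ∩ FD · CA = -738/5]
4. F_y = -123/10  [FE · BA = -72 ∩ FD · CA = -738/5]
   → F = (-111/10, -123/10)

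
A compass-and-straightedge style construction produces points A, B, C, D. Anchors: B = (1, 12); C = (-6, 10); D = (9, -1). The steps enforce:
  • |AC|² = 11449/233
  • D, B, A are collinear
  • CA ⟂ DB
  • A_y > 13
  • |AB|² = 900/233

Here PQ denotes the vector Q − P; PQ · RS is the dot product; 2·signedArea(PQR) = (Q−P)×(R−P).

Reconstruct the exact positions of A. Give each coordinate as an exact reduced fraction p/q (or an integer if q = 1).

A = (-7/233, 3186/233)

1. A_x = -7/233  [D, B, A are collinear ∩ CA ⟂ DB]
2. A_y = 3186/233  [D, B, A are collinear ∩ CA ⟂ DB]
   → A = (-7/233, 3186/233)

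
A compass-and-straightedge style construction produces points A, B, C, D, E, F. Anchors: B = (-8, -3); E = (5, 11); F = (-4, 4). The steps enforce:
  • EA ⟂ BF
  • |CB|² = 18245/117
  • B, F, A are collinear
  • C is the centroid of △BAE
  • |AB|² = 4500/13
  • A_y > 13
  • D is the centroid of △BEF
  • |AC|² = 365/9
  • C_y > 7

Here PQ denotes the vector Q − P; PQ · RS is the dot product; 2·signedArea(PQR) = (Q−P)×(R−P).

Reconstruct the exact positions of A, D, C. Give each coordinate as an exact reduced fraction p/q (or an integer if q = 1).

A = (16/13, 171/13)
C = (-23/39, 275/39)
D = (-7/3, 4)

1. A_x = 16/13  [B, F, A are collinear ∩ EA ⟂ BF]
2. A_y = 171/13  [B, F, A are collinear ∩ EA ⟂ BF]
   → A = (16/13, 171/13)
3. D_x = -7/3  [D is the centroid of △BEF]
4. D_y = 4  [D is the centroid of △BEF]
   → D = (-7/3, 4)
5. C_x = -23/39  [C is the centroid of △BAE]
6. C_y = 275/39  [C is the centroid of △BAE]
   → C = (-23/39, 275/39)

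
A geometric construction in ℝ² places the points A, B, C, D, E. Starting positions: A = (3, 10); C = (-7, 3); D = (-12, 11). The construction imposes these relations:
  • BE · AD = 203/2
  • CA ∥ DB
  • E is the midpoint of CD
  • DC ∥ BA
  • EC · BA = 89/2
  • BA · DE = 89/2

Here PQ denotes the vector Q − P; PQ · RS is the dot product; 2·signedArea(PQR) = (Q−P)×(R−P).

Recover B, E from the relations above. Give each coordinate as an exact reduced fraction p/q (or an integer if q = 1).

1. B_x = -2  [DC ∥ BA ∩ CA ∥ DB]
2. B_y = 18  [DC ∥ BA ∩ CA ∥ DB]
   → B = (-2, 18)
3. E_x = -19/2  [E is the midpoint of CD]
4. E_y = 7  [E is the midpoint of CD]
   → E = (-19/2, 7)

B = (-2, 18)
E = (-19/2, 7)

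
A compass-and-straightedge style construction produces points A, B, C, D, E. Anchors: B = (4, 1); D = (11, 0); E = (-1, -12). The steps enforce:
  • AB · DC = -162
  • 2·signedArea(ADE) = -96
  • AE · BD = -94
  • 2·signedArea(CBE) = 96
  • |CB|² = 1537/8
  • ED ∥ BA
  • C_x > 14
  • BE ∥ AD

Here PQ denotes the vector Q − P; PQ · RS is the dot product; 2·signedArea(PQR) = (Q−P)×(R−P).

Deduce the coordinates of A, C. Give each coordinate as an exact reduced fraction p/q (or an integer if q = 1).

A = (16, 13)
C = (59/4, 39/4)

1. A_x = 16  [BE ∥ AD ∩ ED ∥ BA]
2. A_y = 13  [BE ∥ AD ∩ ED ∥ BA]
   → A = (16, 13)
3. C_x = 59/4  [2·signedArea(CBE) = 96 ∩ AB · DC = -162]
4. C_y = 39/4  [2·signedArea(CBE) = 96 ∩ AB · DC = -162]
   → C = (59/4, 39/4)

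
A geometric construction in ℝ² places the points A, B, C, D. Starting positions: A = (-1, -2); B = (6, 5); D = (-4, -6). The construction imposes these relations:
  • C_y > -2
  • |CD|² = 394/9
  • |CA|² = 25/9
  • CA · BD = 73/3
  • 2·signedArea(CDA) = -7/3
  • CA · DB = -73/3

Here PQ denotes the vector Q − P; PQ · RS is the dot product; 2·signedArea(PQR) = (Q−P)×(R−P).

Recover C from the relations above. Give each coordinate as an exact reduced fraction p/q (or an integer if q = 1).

1. C_x = 1/3  [CA · BD = 73/3 ∩ 2·signedArea(CDA) = -7/3]
2. C_y = -1  [CA · BD = 73/3 ∩ 2·signedArea(CDA) = -7/3]
   → C = (1/3, -1)

C = (1/3, -1)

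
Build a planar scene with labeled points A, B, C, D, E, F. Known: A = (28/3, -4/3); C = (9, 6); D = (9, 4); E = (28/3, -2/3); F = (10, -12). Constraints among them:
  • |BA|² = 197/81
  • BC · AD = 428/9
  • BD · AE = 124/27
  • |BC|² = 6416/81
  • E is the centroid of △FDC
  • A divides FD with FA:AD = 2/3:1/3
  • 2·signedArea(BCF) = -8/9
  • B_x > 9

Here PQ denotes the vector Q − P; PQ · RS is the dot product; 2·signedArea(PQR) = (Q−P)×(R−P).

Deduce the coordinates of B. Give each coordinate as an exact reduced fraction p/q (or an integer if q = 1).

B = (85/9, -26/9)

1. B_x = 85/9  [BD · AE = 124/27 ∩ 2·signedArea(BCF) = -8/9]
2. B_y = -26/9  [BD · AE = 124/27 ∩ 2·signedArea(BCF) = -8/9]
   → B = (85/9, -26/9)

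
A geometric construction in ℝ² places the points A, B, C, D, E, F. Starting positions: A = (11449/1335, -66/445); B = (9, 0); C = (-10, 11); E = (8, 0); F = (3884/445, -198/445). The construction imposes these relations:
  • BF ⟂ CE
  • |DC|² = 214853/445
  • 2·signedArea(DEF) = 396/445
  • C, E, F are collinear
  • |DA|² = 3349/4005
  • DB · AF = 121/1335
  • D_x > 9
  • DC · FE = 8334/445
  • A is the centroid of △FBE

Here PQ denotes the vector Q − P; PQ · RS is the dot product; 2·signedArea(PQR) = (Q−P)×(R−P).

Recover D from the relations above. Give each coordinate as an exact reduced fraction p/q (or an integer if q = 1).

D = (4126/445, 198/445)

1. D_x = 4126/445  [2·signedArea(DEF) = 396/445 ∩ DC · FE = 8334/445]
2. D_y = 198/445  [2·signedArea(DEF) = 396/445 ∩ DC · FE = 8334/445]
   → D = (4126/445, 198/445)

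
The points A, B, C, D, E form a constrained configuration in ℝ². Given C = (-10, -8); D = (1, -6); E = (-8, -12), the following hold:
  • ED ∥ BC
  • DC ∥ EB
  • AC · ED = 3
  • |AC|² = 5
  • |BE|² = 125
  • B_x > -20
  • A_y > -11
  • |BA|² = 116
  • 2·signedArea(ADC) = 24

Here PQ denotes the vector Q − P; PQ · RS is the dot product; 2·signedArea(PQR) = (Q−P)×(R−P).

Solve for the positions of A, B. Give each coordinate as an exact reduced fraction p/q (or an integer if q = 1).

A = (-9, -10)
B = (-19, -14)

1. A_x = -9  [2·signedArea(ADC) = 24 ∩ AC · ED = 3]
2. A_y = -10  [2·signedArea(ADC) = 24 ∩ AC · ED = 3]
   → A = (-9, -10)
3. B_x = -19  [ED ∥ BC ∩ DC ∥ EB]
4. B_y = -14  [ED ∥ BC ∩ DC ∥ EB]
   → B = (-19, -14)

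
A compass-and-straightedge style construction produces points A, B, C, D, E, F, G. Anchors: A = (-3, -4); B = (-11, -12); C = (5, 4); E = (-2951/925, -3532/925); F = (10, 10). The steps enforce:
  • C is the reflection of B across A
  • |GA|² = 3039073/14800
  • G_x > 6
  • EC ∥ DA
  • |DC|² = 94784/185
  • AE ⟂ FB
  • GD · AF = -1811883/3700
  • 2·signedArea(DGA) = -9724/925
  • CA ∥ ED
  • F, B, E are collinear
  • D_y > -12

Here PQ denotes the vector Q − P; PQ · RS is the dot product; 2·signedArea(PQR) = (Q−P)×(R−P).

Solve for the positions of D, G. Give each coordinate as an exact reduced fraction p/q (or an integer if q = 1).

D = (-10351/925, -10932/925)
G = (24799/3700, 12109/1850)

1. D_x = -10351/925  [EC ∥ DA ∩ CA ∥ ED]
2. D_y = -10932/925  [EC ∥ DA ∩ CA ∥ ED]
   → D = (-10351/925, -10932/925)
3. G_x = 24799/3700  [GD · AF = -1811883/3700 ∩ 2·signedArea(DGA) = -9724/925]
4. G_y = 12109/1850  [GD · AF = -1811883/3700 ∩ 2·signedArea(DGA) = -9724/925]
   → G = (24799/3700, 12109/1850)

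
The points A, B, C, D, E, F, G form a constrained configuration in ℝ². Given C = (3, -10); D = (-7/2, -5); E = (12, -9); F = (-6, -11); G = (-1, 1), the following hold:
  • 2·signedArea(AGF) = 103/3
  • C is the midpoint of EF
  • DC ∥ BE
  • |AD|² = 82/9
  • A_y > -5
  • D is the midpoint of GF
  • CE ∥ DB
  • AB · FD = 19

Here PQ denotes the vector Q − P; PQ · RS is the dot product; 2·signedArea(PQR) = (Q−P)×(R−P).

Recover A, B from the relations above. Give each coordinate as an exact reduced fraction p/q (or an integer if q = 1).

A = (-1/2, -14/3)
B = (11/2, -4)

1. A_x = -1/2  [line 12·x + -5·y + -52/3 = 0 ∩ |AD|² = 82/9]
2. A_y = -14/3  [line 12·x + -5·y + -52/3 = 0 ∩ |AD|² = 82/9]
   → A = (-1/2, -14/3)
3. B_x = 11/2  [AB · FD = 19 ∩ DC ∥ BE]
4. B_y = -4  [AB · FD = 19 ∩ DC ∥ BE]
   → B = (11/2, -4)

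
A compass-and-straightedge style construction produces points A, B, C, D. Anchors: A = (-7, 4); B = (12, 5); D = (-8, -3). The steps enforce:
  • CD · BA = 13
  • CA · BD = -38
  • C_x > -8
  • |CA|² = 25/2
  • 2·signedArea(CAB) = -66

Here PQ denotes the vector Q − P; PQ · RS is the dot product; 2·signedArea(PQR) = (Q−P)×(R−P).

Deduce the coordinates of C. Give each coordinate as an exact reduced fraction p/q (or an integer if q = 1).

C = (-15/2, 1/2)

1. C_x = -15/2  [2·signedArea(CAB) = -66 ∩ CD · BA = 13]
2. C_y = 1/2  [2·signedArea(CAB) = -66 ∩ CD · BA = 13]
   → C = (-15/2, 1/2)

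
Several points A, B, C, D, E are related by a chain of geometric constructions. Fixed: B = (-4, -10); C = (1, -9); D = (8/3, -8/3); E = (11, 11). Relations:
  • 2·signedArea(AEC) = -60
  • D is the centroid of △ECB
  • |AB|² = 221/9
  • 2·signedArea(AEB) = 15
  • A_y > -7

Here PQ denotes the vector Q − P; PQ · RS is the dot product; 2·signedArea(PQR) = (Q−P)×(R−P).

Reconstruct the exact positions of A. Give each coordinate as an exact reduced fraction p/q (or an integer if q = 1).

A = (-2/3, -19/3)

1. A_x = -2/3  [2·signedArea(AEC) = -60 ∩ 2·signedArea(AEB) = 15]
2. A_y = -19/3  [2·signedArea(AEC) = -60 ∩ 2·signedArea(AEB) = 15]
   → A = (-2/3, -19/3)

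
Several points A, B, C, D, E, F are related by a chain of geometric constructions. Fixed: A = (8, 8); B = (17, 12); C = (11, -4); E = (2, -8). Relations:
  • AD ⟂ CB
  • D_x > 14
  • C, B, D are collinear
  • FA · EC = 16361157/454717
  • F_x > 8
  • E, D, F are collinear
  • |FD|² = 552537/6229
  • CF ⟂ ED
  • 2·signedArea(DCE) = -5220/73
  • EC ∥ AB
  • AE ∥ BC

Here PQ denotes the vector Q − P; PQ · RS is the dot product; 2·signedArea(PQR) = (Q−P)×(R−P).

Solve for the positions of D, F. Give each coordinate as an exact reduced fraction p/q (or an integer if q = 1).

D = (1064/73, 404/73)
F = (3712547/454717, -620878/454717)

1. D_x = 1064/73  [C, B, D are collinear ∩ AD ⟂ CB]
2. D_y = 404/73  [C, B, D are collinear ∩ AD ⟂ CB]
   → D = (1064/73, 404/73)
3. F_x = 3712547/454717  [E, D, F are collinear ∩ CF ⟂ ED]
4. F_y = -620878/454717  [E, D, F are collinear ∩ CF ⟂ ED]
   → F = (3712547/454717, -620878/454717)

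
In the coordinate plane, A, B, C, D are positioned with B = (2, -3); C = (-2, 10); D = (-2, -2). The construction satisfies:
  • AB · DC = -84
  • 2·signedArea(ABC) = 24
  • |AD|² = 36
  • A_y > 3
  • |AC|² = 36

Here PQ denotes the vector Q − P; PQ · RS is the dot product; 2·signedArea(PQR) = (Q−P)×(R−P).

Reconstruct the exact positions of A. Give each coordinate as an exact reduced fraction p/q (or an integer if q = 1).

A = (-2, 4)

1. A_x = -2  [2·signedArea(ABC) = 24 ∩ AB · DC = -84]
2. A_y = 4  [2·signedArea(ABC) = 24 ∩ AB · DC = -84]
   → A = (-2, 4)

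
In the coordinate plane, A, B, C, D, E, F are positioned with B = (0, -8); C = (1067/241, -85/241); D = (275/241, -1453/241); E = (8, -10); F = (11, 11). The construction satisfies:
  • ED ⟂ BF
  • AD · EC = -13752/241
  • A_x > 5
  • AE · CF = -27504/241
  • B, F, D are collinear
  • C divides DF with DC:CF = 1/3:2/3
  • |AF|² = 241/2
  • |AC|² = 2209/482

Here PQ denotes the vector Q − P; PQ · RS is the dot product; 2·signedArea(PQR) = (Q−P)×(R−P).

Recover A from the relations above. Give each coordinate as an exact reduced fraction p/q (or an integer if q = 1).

1. A_x = 11/2  [AD · EC = -13752/241 ∩ AE · CF = -27504/241]
2. A_y = 3/2  [AD · EC = -13752/241 ∩ AE · CF = -27504/241]
   → A = (11/2, 3/2)

A = (11/2, 3/2)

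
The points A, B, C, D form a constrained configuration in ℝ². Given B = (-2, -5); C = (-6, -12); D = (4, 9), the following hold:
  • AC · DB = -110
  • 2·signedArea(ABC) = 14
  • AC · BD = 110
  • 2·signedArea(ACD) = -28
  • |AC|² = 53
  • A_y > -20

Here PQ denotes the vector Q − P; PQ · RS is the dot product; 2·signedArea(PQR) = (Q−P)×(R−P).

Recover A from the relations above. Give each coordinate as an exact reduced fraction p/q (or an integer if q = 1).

A = (-8, -19)

1. A_x = -8  [2·signedArea(ACD) = -28 ∩ AC · BD = 110]
2. A_y = -19  [2·signedArea(ACD) = -28 ∩ AC · BD = 110]
   → A = (-8, -19)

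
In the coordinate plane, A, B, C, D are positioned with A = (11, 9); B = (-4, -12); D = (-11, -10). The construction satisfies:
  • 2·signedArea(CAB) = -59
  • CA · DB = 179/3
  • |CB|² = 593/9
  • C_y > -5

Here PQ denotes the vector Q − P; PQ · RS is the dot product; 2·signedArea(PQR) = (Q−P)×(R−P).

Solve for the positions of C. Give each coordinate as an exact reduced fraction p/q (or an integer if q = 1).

C = (-4/3, -13/3)

1. C_x = -4/3  [CA · DB = 179/3 ∩ 2·signedArea(CAB) = -59]
2. C_y = -13/3  [CA · DB = 179/3 ∩ 2·signedArea(CAB) = -59]
   → C = (-4/3, -13/3)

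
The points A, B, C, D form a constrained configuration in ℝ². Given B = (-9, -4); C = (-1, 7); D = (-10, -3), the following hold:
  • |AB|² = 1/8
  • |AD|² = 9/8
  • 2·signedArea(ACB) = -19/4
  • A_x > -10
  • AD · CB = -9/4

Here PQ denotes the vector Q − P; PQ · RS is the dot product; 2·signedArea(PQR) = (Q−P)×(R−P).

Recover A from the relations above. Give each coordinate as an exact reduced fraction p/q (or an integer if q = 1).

1. A_x = -37/4  [2·signedArea(ACB) = -19/4 ∩ AD · CB = -9/4]
2. A_y = -15/4  [2·signedArea(ACB) = -19/4 ∩ AD · CB = -9/4]
   → A = (-37/4, -15/4)

A = (-37/4, -15/4)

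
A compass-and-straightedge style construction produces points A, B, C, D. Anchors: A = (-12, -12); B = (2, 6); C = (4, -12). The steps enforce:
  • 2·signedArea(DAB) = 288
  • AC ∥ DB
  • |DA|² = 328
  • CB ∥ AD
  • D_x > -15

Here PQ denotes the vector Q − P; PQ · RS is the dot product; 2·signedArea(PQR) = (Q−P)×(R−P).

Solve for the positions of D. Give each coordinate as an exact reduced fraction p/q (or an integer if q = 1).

D = (-14, 6)

1. D_x = -14  [AC ∥ DB ∩ CB ∥ AD]
2. D_y = 6  [AC ∥ DB ∩ CB ∥ AD]
   → D = (-14, 6)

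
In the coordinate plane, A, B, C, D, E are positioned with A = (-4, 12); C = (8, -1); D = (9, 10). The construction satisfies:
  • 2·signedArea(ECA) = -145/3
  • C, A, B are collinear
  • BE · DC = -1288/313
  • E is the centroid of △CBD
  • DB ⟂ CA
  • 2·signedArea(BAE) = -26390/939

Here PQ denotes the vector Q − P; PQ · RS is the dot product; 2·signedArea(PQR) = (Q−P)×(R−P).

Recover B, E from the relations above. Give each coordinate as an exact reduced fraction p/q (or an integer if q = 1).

B = (932/313, 1390/313)
E = (6253/939, 4207/939)

1. B_x = 932/313  [C, A, B are collinear ∩ DB ⟂ CA]
2. B_y = 1390/313  [C, A, B are collinear ∩ DB ⟂ CA]
   → B = (932/313, 1390/313)
3. E_x = 6253/939  [E is the centroid of △CBD]
4. E_y = 4207/939  [E is the centroid of △CBD]
   → E = (6253/939, 4207/939)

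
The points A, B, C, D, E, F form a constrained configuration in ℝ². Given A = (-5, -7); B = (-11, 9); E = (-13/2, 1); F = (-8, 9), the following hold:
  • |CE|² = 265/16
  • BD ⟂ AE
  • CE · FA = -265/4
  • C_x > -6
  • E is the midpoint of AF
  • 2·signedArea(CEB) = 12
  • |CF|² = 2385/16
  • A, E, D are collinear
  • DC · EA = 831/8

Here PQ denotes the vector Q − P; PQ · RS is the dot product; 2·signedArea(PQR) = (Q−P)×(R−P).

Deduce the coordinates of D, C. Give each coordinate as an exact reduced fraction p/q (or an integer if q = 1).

1. D_x = -2147/265  [A, E, D are collinear ∩ BD ⟂ AE]
2. D_y = 2529/265  [A, E, D are collinear ∩ BD ⟂ AE]
   → D = (-2147/265, 2529/265)
3. C_x = -23/4  [CE · FA = -265/4 ∩ 2·signedArea(CEB) = 12]
4. C_y = -3  [CE · FA = -265/4 ∩ 2·signedArea(CEB) = 12]
   → C = (-23/4, -3)

C = (-23/4, -3)
D = (-2147/265, 2529/265)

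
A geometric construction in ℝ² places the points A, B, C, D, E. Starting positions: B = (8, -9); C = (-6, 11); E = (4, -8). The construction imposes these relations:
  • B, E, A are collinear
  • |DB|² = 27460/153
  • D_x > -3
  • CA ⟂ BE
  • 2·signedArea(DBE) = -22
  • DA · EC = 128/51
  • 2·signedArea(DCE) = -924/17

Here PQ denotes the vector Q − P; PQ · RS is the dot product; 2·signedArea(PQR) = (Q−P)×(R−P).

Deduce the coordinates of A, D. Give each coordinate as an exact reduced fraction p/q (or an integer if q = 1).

1. A_x = -168/17  [B, E, A are collinear ∩ CA ⟂ BE]
2. A_y = -77/17  [B, E, A are collinear ∩ CA ⟂ BE]
   → A = (-168/17, -77/17)
3. D_x = -134/51  [2·signedArea(DBE) = -22 ∩ DA · EC = 128/51]
4. D_y = -43/51  [2·signedArea(DBE) = -22 ∩ DA · EC = 128/51]
   → D = (-134/51, -43/51)

A = (-168/17, -77/17)
D = (-134/51, -43/51)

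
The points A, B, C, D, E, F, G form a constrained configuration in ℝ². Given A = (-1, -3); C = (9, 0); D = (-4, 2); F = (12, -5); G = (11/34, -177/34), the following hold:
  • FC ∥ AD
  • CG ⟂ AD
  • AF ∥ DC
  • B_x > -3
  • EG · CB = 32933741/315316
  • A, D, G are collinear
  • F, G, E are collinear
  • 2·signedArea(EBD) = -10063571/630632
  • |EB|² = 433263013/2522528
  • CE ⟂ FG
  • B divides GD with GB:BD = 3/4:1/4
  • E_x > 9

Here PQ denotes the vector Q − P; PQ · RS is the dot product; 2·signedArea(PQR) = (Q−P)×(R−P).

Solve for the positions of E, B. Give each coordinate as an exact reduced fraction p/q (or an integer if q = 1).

B = (-397/136, 27/136)
E = (42146/4637, -23423/4637)

1. E_x = 42146/4637  [F, G, E are collinear ∩ CE ⟂ FG]
2. E_y = -23423/4637  [F, G, E are collinear ∩ CE ⟂ FG]
   → E = (42146/4637, -23423/4637)
3. B_x = -397/136  [B divides GD with GB:BD = 3/4:1/4]
4. B_y = 27/136  [B divides GD with GB:BD = 3/4:1/4]
   → B = (-397/136, 27/136)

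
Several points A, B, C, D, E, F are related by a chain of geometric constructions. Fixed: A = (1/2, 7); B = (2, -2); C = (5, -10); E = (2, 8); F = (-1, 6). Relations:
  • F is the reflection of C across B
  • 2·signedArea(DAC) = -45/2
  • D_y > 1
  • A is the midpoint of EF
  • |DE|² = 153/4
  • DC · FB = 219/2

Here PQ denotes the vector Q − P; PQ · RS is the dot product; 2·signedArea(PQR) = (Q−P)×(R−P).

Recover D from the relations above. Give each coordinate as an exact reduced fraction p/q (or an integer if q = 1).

D = (1/2, 2)

1. D_x = 1/2  [2·signedArea(DAC) = -45/2 ∩ DC · FB = 219/2]
2. D_y = 2  [2·signedArea(DAC) = -45/2 ∩ DC · FB = 219/2]
   → D = (1/2, 2)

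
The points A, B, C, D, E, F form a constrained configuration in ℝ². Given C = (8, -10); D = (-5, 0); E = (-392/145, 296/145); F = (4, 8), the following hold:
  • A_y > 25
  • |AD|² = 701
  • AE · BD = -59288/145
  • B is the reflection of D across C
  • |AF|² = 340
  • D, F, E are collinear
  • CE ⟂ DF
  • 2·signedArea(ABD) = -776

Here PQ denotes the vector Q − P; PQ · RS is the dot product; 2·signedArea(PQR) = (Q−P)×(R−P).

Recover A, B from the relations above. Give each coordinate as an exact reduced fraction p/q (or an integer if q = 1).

A = (0, 26)
B = (21, -20)

1. B_x = 21  [B is the reflection of D across C]
2. B_y = -20  [B is the reflection of D across C]
   → B = (21, -20)
3. A_x = 0  [AE · BD = -59288/145 ∩ 2·signedArea(ABD) = -776]
4. A_y = 26  [AE · BD = -59288/145 ∩ 2·signedArea(ABD) = -776]
   → A = (0, 26)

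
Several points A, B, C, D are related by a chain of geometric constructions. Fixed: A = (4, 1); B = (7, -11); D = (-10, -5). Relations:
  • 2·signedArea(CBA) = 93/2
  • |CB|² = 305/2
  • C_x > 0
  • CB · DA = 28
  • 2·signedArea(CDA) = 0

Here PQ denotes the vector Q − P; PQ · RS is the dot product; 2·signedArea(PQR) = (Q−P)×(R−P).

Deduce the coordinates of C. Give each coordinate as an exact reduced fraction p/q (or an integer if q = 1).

C = (1/2, -1/2)

1. C_x = 1/2  [2·signedArea(CDA) = 0 ∩ CB · DA = 28]
2. C_y = -1/2  [2·signedArea(CDA) = 0 ∩ CB · DA = 28]
   → C = (1/2, -1/2)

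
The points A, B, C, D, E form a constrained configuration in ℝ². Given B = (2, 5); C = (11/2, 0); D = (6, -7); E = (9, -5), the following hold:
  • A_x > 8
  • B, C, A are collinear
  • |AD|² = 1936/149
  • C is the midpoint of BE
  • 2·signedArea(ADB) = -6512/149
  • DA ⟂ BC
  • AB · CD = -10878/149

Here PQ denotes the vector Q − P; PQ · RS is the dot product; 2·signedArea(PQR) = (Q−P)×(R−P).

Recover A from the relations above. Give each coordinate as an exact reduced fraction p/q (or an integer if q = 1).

A = (1334/149, -735/149)

1. A_x = 1334/149  [B, C, A are collinear ∩ DA ⟂ BC]
2. A_y = -735/149  [B, C, A are collinear ∩ DA ⟂ BC]
   → A = (1334/149, -735/149)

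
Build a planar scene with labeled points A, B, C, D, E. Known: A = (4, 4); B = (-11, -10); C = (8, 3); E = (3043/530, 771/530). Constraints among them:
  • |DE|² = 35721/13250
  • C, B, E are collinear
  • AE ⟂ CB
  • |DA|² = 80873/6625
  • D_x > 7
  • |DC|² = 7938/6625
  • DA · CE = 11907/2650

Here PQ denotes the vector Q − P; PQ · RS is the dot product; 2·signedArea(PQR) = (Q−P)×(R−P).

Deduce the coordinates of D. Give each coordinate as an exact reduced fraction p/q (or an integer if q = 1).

1. D_x = 9403/1325  [line 1197/530·x + 819/530·y + -52227/2650 = 0 ∩ |DE|² = 35721/13250]
2. D_y = 3156/1325  [line 1197/530·x + 819/530·y + -52227/2650 = 0 ∩ |DE|² = 35721/13250]
   → D = (9403/1325, 3156/1325)

D = (9403/1325, 3156/1325)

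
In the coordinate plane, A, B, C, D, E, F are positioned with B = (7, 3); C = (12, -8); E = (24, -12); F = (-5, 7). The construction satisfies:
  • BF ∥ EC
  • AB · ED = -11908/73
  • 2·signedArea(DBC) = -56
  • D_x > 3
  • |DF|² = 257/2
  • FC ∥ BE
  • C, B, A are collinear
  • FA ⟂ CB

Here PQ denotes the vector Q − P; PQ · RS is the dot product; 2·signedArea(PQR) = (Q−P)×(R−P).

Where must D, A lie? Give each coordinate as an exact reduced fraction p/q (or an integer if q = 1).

1. D_x = 7/2  [line 11·x + 5·y + -36 = 0 ∩ |DF|² = 257/2]
2. D_y = -1/2  [line 11·x + 5·y + -36 = 0 ∩ |DF|² = 257/2]
   → D = (7/2, -1/2)
3. A_x = 251/73  [C, B, A are collinear ∩ FA ⟂ CB]
4. A_y = 791/73  [C, B, A are collinear ∩ FA ⟂ CB]
   → A = (251/73, 791/73)

A = (251/73, 791/73)
D = (7/2, -1/2)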